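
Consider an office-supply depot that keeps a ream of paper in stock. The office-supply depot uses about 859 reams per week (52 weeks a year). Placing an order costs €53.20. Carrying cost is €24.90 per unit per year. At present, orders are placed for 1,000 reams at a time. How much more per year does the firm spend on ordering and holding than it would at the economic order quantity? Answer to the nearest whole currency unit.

Extra cost ≈ €3,948 per year

Annual demand D = 859 × 52 = 44,668.
EOQ = √(2DS/H) = √(2 × 44,668 × 53.2 / 24.9) ≈ 436.89.
Cost at Q* = (D/Q*)S + (Q*/2)H = √(2DSH) ≈ €10,878.49.
Cost at Q = 1,000: (44,668/1,000)×53.2 + (1,000/2)×24.9 = €2,376.34 + €12,450.00 = €14,826.34.
Excess = €14,826.34 − €10,878.49 = €3,947.84.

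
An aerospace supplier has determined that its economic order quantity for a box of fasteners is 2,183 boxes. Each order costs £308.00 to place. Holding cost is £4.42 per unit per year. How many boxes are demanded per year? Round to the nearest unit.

The basic EOQ model gives Q* = √(2DS/H); rearrange for the unknown.
From Q* = √(2DS/H): D = Q*²H / (2S) = 2,183² × 4.42 / (2 × 308) = 34193.931.

D ≈ 34,194 boxes per year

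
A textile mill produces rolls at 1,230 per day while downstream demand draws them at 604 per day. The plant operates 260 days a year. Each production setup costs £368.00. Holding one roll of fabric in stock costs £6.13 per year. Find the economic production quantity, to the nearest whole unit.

Q* ≈ 6,087 rolls

Annual demand D = 604 × 260 = 157,040.
Production build-up factor (1 − d/p) = 1 − 604/1,230 = 0.5089.
Q* = √(2DS / (H(1 − d/p))) = √(2 × 157,040 × 368 / (6.13 × 0.5089)).
= √(115,581,440 / 3.1198) ≈ 6086.662.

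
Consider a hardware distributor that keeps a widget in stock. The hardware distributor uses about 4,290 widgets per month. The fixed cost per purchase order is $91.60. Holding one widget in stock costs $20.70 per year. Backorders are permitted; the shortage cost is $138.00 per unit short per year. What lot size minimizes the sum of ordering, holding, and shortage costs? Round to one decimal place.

Annual demand D = 4,290 × 12 = 51,480.
With planned backorders, Q* = √(2DS/H) · √((H+B)/B).
√(2DS/H) = √(2 × 51,480 × 91.6 / 20.7) = 674.989.
√((H+B)/B) = √((20.7+138)/138) = 1.0724.
Q* ≈ 723.845.

Q* ≈ 723.8 widgets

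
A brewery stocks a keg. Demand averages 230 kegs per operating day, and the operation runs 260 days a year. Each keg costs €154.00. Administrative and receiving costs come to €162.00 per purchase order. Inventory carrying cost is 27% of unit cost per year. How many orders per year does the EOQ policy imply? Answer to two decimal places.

Annual demand D = 230 × 260 = 59,800.
Holding cost H = 0.27 × €154.00 = €41.5800 per unit per year.
EOQ = √(2DS/H) = √(2 × 59,800 × 162 / 41.58) ≈ 682.62.
Orders per year = D / Q* = 59,800 / 682.62 ≈ 87.603.

N ≈ 87.60 orders per year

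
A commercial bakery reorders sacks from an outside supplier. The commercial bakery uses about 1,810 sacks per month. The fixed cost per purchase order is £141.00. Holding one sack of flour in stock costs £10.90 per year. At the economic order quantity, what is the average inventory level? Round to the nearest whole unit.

Average inventory ≈ 375 sacks

Annual demand D = 1,810 × 12 = 21,720.
The optimal lot size = √(2DS/H) = √(2 × 21,720 × 141 / 10.9) ≈ 749.62.
Average inventory = Q*/2 ≈ 749.62 / 2 = 374.810.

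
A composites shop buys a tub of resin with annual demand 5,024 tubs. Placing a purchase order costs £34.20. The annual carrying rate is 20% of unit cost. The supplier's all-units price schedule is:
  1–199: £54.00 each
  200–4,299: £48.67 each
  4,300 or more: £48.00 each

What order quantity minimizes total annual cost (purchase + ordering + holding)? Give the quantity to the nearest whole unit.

Q* ≈ 200 tubs

Holding cost per unit per year at price C is H = 0.20·C.
For each price level, check whether its EOQ is feasible; otherwise the best quantity at that price is the breakpoint.
EOQ at £54.00 = 178.4 (feasible in tier 1): TC = 5,024×£54.00 + (5,024/178.4)×34.2 + (178.4/2)×0.20×£54.00 = £273,222.48.
EOQ at £48.67 = 187.9 < 200, so use break Q=200: TC = 5,024×£48.67 + (5,024/200.0)×34.2 + (200.0/2)×0.20×£48.67 = £246,350.58.
EOQ at £48.00 = 189.2 < 4300, so use break Q=4300: TC = 5,024×£48.00 + (5,024/4300.0)×34.2 + (4300.0/2)×0.20×£48.00 = £261,831.96.
Lowest total cost is £246,350.58 at Q = 200.0.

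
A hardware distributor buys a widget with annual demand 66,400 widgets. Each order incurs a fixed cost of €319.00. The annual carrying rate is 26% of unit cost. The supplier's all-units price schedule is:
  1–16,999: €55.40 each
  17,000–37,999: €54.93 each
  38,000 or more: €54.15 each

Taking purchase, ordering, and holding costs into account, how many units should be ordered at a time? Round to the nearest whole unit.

Q* ≈ 1,715 widgets

Holding cost per unit per year at price C is H = 0.26·C.
Evaluate total cost at each tier's feasible EOQ or, if the EOQ is below the tier, at the tier's minimum quantity.
EOQ at €55.40 = 1715.0 (feasible in tier 1): TC = 66,400×€55.40 + (66,400/1715.0)×319 + (1715.0/2)×0.26×€55.40 = €3,703,262.22.
EOQ at €54.93 = 1722.3 < 17000, so use break Q=17000: TC = 66,400×€54.93 + (66,400/17000.0)×319 + (17000.0/2)×0.26×€54.93 = €3,769,993.28.
EOQ at €54.15 = 1734.6 < 38000, so use break Q=38000: TC = 66,400×€54.15 + (66,400/38000.0)×319 + (38000.0/2)×0.26×€54.15 = €3,863,618.41.
Lowest total cost is €3,703,262.22 at Q = 1715.0.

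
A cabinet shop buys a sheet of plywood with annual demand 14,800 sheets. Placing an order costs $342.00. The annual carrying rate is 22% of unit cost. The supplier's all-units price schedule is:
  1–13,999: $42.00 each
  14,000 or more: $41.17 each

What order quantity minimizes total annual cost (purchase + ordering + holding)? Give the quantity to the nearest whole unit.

Q* ≈ 1,047 sheets

Holding cost per unit per year at price C is H = 0.22·C.
Evaluate total cost at each tier's feasible EOQ or, if the EOQ is below the tier, at the tier's minimum quantity.
EOQ at $42.00 = 1046.7 (feasible in tier 1): TC = 14,800×$42.00 + (14,800/1046.7)×342 + (1046.7/2)×0.22×$42.00 = $631,271.52.
EOQ at $41.17 = 1057.2 < 14000, so use break Q=14000: TC = 14,800×$41.17 + (14,800/14000.0)×342 + (14000.0/2)×0.22×$41.17 = $673,079.34.
Lowest total cost is $631,271.52 at Q = 1046.7.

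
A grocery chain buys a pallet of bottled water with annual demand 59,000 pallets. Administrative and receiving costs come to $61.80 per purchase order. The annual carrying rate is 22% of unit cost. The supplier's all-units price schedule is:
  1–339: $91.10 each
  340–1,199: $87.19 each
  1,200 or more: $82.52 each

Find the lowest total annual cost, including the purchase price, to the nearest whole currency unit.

TC* ≈ $4,882,611

Holding cost per unit per year at price C is H = 0.22·C.
Candidates are each tier's EOQ (if it falls in that tier) and each price-break quantity.
Tier 1 ($91.10): EOQ = 603.2 exceeds tier's upper bound 339, so this tier is dominated.
EOQ at $87.19 = 616.6 (feasible in tier 2): TC = 59,000×$87.19 + (59,000/616.6)×61.8 + (616.6/2)×0.22×$87.19 = $5,156,037.14.
EOQ at $82.52 = 633.8 < 1200, so use break Q=1200: TC = 59,000×$82.52 + (59,000/1200.0)×61.8 + (1200.0/2)×0.22×$82.52 = $4,882,611.14.
Lowest total cost among the candidates is at Q = 1200.0.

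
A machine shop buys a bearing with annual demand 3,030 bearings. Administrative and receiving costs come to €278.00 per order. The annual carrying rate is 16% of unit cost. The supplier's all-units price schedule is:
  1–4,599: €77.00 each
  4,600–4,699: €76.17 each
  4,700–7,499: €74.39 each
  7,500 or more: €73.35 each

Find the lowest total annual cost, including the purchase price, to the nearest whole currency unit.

Holding cost per unit per year at price C is H = 0.16·C.
Candidates are each tier's EOQ (if it falls in that tier) and each price-break quantity.
EOQ at €77.00 = 369.8 (feasible in tier 1): TC = 3,030×€77.00 + (3,030/369.8)×278 + (369.8/2)×0.16×€77.00 = €237,865.79.
EOQ at €76.17 = 371.8 < 4600, so use break Q=4600: TC = 3,030×€76.17 + (3,030/4600.0)×278 + (4600.0/2)×0.16×€76.17 = €259,008.78.
EOQ at €74.39 = 376.2 < 4700, so use break Q=4700: TC = 3,030×€74.39 + (3,030/4700.0)×278 + (4700.0/2)×0.16×€74.39 = €253,551.56.
EOQ at €73.35 = 378.9 < 7500, so use break Q=7500: TC = 3,030×€73.35 + (3,030/7500.0)×278 + (7500.0/2)×0.16×€73.35 = €266,372.81.
Lowest total cost among the candidates is at Q = 369.8.

TC* ≈ €237,866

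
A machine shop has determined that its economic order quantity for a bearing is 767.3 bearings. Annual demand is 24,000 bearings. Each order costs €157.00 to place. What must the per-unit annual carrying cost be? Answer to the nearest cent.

H ≈ €12.80

Squaring Q* = √(2DS/H) gives Q*² = 2DS/H.
From Q* = √(2DS/H): H = 2DS / Q*² = 2 × 24,000 × 157 / 767.3² = 12.8000.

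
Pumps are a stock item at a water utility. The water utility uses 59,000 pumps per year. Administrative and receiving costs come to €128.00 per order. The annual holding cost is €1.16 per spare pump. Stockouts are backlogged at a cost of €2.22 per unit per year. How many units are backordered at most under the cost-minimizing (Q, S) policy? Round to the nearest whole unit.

With planned backorders, Q* = √(2DS/H) · √((H+B)/B).
√(2DS/H) = √(2 × 59,000 × 128 / 1.16) = 3608.419.
√((H+B)/B) = √((1.16+2.22)/2.22) = 1.2339.
Q* ≈ 4452.448.
S* = Q* · H/(H+B) = 4452.448 × 1.16/3.38 ≈ 1528.059.

S* ≈ 1,528 pumps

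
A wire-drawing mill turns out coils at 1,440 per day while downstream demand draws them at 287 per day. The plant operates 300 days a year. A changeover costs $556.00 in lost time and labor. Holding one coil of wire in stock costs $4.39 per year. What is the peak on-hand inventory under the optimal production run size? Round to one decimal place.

Annual demand D = 287 × 300 = 86,100.
Production build-up factor (1 − d/p) = 1 − 287/1,440 = 0.8007.
Q* = √(2DS / (H(1 − d/p))) = √(2 × 86,100 × 556 / (4.39 × 0.8007)).
= √(95,743,200 / 3.515) ≈ 5219.012.
Maximum inventory = Q*(1 − d/p) = 5219.012 × 0.8007 ≈ 4178.834.

I_max ≈ 4,178.8 coils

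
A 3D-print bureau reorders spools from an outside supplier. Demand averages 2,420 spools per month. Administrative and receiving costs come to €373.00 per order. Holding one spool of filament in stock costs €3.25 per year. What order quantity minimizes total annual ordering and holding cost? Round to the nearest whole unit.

Q* ≈ 2,582 spools

Annual demand D = 2,420 × 12 = 29,040.
EOQ = √(2DS / H) = √(2 × 29,040 × 373 / 3.25).
= √(21,663,840 / 3.25) = √6,665,796.9231 ≈ 2581.820.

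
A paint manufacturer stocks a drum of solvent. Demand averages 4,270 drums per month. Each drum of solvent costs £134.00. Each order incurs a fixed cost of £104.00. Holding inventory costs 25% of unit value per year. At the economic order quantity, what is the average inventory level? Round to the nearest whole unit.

Annual demand D = 4,270 × 12 = 51,240.
Holding cost H = 0.25 × £134.00 = £33.5000 per unit per year.
EOQ = √(2DS/H) = √(2 × 51,240 × 104 / 33.5) ≈ 564.05.
Average inventory = Q*/2 ≈ 564.05 / 2 = 282.023.

Average inventory ≈ 282 drums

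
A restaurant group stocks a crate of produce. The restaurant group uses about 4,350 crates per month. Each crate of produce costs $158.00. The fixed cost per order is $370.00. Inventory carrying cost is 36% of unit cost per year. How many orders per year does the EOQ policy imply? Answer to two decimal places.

Annual demand D = 4,350 × 12 = 52,200.
Holding cost H = 0.36 × $158.00 = $56.8800 per unit per year.
The optimal lot size = √(2DS/H) = √(2 × 52,200 × 370 / 56.88) ≈ 824.08.
Orders per year = D / Q* = 52,200 / 824.08 ≈ 63.343.

N ≈ 63.34 orders per year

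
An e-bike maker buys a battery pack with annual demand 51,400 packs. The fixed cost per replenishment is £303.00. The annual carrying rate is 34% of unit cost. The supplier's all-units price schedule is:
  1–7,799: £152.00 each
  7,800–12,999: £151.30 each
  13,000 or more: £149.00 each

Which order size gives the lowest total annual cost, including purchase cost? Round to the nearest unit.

Holding cost per unit per year at price C is H = 0.34·C.
Evaluate total cost at each tier's feasible EOQ or, if the EOQ is below the tier, at the tier's minimum quantity.
EOQ at £152.00 = 776.3 (feasible in tier 1): TC = 51,400×£152.00 + (51,400/776.3)×303 + (776.3/2)×0.34×£152.00 = £7,852,921.68.
EOQ at £151.30 = 778.1 < 7800, so use break Q=7800: TC = 51,400×£151.30 + (51,400/7800.0)×303 + (7800.0/2)×0.34×£151.30 = £7,979,440.49.
EOQ at £149.00 = 784.1 < 13000, so use break Q=13000: TC = 51,400×£149.00 + (51,400/13000.0)×303 + (13000.0/2)×0.34×£149.00 = £7,989,088.02.
Lowest total cost is £7,852,921.68 at Q = 776.3.

Q* ≈ 776 packs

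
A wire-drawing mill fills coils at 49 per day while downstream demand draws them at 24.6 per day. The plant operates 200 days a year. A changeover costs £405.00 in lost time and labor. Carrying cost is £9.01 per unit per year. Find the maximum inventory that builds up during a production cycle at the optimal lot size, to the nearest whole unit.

Annual demand D = 24.6 × 200 = 4,920.
Production build-up factor (1 − d/p) = 1 − 24.6/49 = 0.4980.
Q* = √(2DS / (H(1 − d/p))) = √(2 × 4,920 × 405 / (9.01 × 0.4980)).
= √(3,985,200 / 4.4866) ≈ 942.466.
Maximum inventory = Q*(1 − d/p) = 942.466 × 0.4980 ≈ 469.310.

I_max ≈ 469 coils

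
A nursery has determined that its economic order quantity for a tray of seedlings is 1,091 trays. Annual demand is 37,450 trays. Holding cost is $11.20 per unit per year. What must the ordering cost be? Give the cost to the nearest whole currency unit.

S ≈ $178

The basic EOQ model gives Q* = √(2DS/H); rearrange for the unknown.
From Q* = √(2DS/H): S = Q*²H / (2D) = 1,091² × 11.2 / (2 × 37,450) = 177.9859.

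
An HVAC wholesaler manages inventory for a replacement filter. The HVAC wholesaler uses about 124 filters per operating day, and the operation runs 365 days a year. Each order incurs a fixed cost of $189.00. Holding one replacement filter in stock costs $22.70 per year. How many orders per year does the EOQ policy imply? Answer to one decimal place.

N ≈ 52.1 orders per year

Annual demand D = 124 × 365 = 45,260.
EOQ = √(2DS/H) = √(2 × 45,260 × 189 / 22.7) ≈ 868.14.
Orders per year = D / Q* = 45,260 / 868.14 ≈ 52.134.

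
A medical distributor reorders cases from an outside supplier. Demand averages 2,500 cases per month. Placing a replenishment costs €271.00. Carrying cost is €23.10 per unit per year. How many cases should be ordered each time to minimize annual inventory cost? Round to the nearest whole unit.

Q* ≈ 839 cases

Annual demand D = 2,500 × 12 = 30,000.
EOQ = √(2DS / H) = √(2 × 30,000 × 271 / 23.1).
= √(16,260,000 / 23.1) = √703,896.1039 ≈ 838.985.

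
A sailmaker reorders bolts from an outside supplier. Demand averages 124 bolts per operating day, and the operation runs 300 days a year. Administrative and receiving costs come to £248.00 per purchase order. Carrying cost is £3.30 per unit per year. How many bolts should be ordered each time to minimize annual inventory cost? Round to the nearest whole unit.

Annual demand D = 124 × 300 = 37,200.
EOQ = √(2DS / H) = √(2 × 37,200 × 248 / 3.3).
= √(18,451,200 / 3.3) = √5,591,272.7273 ≈ 2364.587.

Q* ≈ 2,365 bolts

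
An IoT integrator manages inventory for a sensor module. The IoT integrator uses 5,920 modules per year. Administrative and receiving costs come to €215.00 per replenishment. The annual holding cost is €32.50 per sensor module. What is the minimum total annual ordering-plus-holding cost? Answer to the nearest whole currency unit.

Q* = √(2DS/H) = √(2 × 5,920 × 215 / 32.5) ≈ 279.87.
At Q*, ordering cost (D/Q*)S equals holding cost (Q*/2)H, each = √(DSH/2).
Minimum total = √(2DSH) = √(2 × 5,920 × 215 × 32.5) ≈ 9095.713.

TC* ≈ €9,096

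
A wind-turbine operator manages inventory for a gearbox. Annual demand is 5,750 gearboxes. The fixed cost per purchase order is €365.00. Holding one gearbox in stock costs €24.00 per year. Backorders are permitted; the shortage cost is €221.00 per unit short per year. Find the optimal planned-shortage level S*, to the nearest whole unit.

With planned backorders, Q* = √(2DS/H) · √((H+B)/B).
√(2DS/H) = √(2 × 5,750 × 365 / 24) = 418.205.
√((H+B)/B) = √((24+221)/221) = 1.0529.
Q* ≈ 440.328.
S* = Q* · H/(H+B) = 440.328 × 24/245 ≈ 43.134.

S* ≈ 43 gearboxes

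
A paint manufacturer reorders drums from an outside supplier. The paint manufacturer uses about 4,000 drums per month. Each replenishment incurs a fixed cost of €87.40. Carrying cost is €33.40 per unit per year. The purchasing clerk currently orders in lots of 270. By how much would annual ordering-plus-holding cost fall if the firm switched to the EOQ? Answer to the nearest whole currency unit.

Annual demand D = 4,000 × 12 = 48,000.
EOQ = √(2DS/H) = √(2 × 48,000 × 87.4 / 33.4) ≈ 501.21.
Cost at Q* = (D/Q*)S + (Q*/2)H = √(2DSH) ≈ €16,740.35.
Cost at Q = 270: (48,000/270)×87.4 + (270/2)×33.4 = €15,537.78 + €4,509.00 = €20,046.78.
Excess = €20,046.78 − €16,740.35 = €3,306.43.

Extra cost ≈ €3,306 per year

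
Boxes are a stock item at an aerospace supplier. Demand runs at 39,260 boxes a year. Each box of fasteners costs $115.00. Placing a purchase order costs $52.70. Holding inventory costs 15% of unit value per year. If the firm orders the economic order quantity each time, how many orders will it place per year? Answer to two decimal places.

N ≈ 80.16 orders per year

Holding cost H = 0.15 × $115.00 = $17.2500 per unit per year.
The optimal lot size = √(2DS/H) = √(2 × 39,260 × 52.7 / 17.25) ≈ 489.78.
Orders per year = D / Q* = 39,260 / 489.78 ≈ 80.158.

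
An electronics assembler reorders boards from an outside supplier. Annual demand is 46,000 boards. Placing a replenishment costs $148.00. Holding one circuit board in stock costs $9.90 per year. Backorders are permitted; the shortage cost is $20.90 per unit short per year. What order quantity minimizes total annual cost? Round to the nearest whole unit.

Q* ≈ 1,424 boards

With planned backorders, Q* = √(2DS/H) · √((H+B)/B).
√(2DS/H) = √(2 × 46,000 × 148 / 9.9) = 1172.755.
√((H+B)/B) = √((9.9+20.9)/20.9) = 1.2140.
Q* ≈ 1423.670.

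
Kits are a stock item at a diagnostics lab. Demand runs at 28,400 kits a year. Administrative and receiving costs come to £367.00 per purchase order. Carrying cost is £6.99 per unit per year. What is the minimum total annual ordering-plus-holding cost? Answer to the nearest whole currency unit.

The optimal lot size = √(2DS/H) = √(2 × 28,400 × 367 / 6.99) ≈ 1726.91.
At Q*, ordering cost (D/Q*)S equals holding cost (Q*/2)H, each = √(DSH/2).
Minimum total = √(2DSH) = √(2 × 28,400 × 367 × 6.99) ≈ 12071.071.

TC* ≈ £12,071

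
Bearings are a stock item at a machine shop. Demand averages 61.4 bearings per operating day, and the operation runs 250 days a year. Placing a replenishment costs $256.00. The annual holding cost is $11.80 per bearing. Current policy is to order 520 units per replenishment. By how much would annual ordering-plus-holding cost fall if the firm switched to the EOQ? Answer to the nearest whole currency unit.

Extra cost ≈ $995 per year

Annual demand D = 61.4 × 250 = 15,350.
EOQ = √(2DS/H) = √(2 × 15,350 × 256 / 11.8) ≈ 816.11.
Cost at Q* = (D/Q*)S + (Q*/2)H = √(2DSH) ≈ $9,630.09.
Cost at Q = 520: (15,350/520)×256 + (520/2)×11.8 = $7,556.92 + $3,068.00 = $10,624.92.
Excess = $10,624.92 − $9,630.09 = $994.84.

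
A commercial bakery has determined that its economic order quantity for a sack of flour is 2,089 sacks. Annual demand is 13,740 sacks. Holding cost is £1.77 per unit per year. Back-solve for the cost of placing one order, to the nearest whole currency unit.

S ≈ £281

Squaring Q* = √(2DS/H) gives Q*² = 2DS/H.
From Q* = √(2DS/H): S = Q*²H / (2D) = 2,089² × 1.77 / (2 × 13,740) = 281.0822.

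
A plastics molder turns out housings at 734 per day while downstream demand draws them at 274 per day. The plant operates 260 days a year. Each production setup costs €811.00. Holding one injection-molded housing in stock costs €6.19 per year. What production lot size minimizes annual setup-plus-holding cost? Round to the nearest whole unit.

Annual demand D = 274 × 260 = 71,240.
Production build-up factor (1 − d/p) = 1 − 274/734 = 0.6267.
Q* = √(2DS / (H(1 − d/p))) = √(2 × 71,240 × 811 / (6.19 × 0.6267)).
= √(115,551,280 / 3.8793) ≈ 5457.719.

Q* ≈ 5,458 housings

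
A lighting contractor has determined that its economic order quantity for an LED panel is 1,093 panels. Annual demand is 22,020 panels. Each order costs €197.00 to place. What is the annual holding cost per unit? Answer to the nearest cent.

The basic EOQ model gives Q* = √(2DS/H); rearrange for the unknown.
From Q* = √(2DS/H): H = 2DS / Q*² = 2 × 22,020 × 197 / 1,093² = 7.2623.

H ≈ €7.26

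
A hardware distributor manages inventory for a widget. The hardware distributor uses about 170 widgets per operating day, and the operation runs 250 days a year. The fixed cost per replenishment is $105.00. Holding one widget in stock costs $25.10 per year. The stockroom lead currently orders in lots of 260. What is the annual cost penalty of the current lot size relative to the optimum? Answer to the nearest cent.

Extra cost ≈ $5,459.25 per year

Annual demand D = 170 × 250 = 42,500.
EOQ = √(2DS/H) = √(2 × 42,500 × 105 / 25.1) ≈ 596.30.
Cost at Q* = (D/Q*)S + (Q*/2)H = √(2DSH) ≈ $14,967.21.
Cost at Q = 260: (42,500/260)×105 + (260/2)×25.1 = $17,163.46 + $3,263.00 = $20,426.46.
Excess = $20,426.46 − $14,967.21 = $5,459.25.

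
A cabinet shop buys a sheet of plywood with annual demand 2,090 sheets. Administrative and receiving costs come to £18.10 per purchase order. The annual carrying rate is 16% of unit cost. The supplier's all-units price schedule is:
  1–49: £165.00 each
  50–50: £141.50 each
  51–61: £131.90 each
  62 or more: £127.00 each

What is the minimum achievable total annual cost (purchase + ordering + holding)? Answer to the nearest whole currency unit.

TC* ≈ £266,670

Holding cost per unit per year at price C is H = 0.16·C.
Evaluate total cost at each tier's feasible EOQ or, if the EOQ is below the tier, at the tier's minimum quantity.
Tier 1 (£165.00): EOQ = 53.5 exceeds tier's upper bound 49, so this tier is dominated.
Tier 2 (£141.50): EOQ = 57.8 exceeds tier's upper bound 50, so this tier is dominated.
EOQ at £131.90 = 59.9 (feasible in tier 3): TC = 2,090×£131.90 + (2,090/59.9)×18.1 + (59.9/2)×0.16×£131.90 = £276,934.60.
EOQ at £127.00 = 61.0 < 62, so use break Q=62: TC = 2,090×£127.00 + (2,090/62.0)×18.1 + (62.0/2)×0.16×£127.00 = £266,670.07.
Lowest total cost among the candidates is at Q = 62.0.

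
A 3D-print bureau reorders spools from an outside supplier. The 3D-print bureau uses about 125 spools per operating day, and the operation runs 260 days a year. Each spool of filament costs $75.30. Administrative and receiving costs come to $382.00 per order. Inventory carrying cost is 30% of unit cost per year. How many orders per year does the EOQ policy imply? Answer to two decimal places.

N ≈ 31.00 orders per year

Annual demand D = 125 × 260 = 32,500.
Holding cost H = 0.30 × $75.30 = $22.5900 per unit per year.
EOQ = √(2DS/H) = √(2 × 32,500 × 382 / 22.59) ≈ 1048.41.
Orders per year = D / Q* = 32,500 / 1048.41 ≈ 30.999.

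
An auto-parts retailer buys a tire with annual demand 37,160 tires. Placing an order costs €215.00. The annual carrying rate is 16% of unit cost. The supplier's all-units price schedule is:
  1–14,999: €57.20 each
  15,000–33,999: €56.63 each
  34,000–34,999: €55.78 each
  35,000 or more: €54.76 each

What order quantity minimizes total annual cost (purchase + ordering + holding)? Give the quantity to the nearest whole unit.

Holding cost per unit per year at price C is H = 0.16·C.
Candidates are each tier's EOQ (if it falls in that tier) and each price-break quantity.
EOQ at €57.20 = 1321.3 (feasible in tier 1): TC = 37,160×€57.20 + (37,160/1321.3)×215 + (1321.3/2)×0.16×€57.20 = €2,137,644.89.
EOQ at €56.63 = 1328.0 < 15000, so use break Q=15000: TC = 37,160×€56.63 + (37,160/15000.0)×215 + (15000.0/2)×0.16×€56.63 = €2,172,859.43.
EOQ at €55.78 = 1338.1 < 34000, so use break Q=34000: TC = 37,160×€55.78 + (37,160/34000.0)×215 + (34000.0/2)×0.16×€55.78 = €2,224,741.38.
EOQ at €54.76 = 1350.5 < 35000, so use break Q=35000: TC = 37,160×€54.76 + (37,160/35000.0)×215 + (35000.0/2)×0.16×€54.76 = €2,188,437.87.
Lowest total cost is €2,137,644.89 at Q = 1321.3.

Q* ≈ 1,321 tires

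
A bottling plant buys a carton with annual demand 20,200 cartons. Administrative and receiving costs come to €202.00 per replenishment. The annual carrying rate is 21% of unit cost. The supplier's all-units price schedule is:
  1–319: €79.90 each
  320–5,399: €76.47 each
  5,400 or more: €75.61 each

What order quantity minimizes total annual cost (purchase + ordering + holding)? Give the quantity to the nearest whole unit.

Q* ≈ 713 cartons

Holding cost per unit per year at price C is H = 0.21·C.
For each price level, check whether its EOQ is feasible; otherwise the best quantity at that price is the breakpoint.
Tier 1 (€79.90): EOQ = 697.4 exceeds tier's upper bound 319, so this tier is dominated.
EOQ at €76.47 = 712.9 (feasible in tier 2): TC = 20,200×€76.47 + (20,200/712.9)×202 + (712.9/2)×0.21×€76.47 = €1,556,141.79.
EOQ at €75.61 = 716.9 < 5400, so use break Q=5400: TC = 20,200×€75.61 + (20,200/5400.0)×202 + (5400.0/2)×0.21×€75.61 = €1,570,948.50.
Lowest total cost is €1,556,141.79 at Q = 712.9.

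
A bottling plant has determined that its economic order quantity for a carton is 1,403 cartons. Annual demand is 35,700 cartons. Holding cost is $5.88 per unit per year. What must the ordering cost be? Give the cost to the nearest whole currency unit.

Squaring Q* = √(2DS/H) gives Q*² = 2DS/H.
From Q* = √(2DS/H): S = Q*²H / (2D) = 1,403² × 5.88 / (2 × 35,700) = 162.1043.

S ≈ $162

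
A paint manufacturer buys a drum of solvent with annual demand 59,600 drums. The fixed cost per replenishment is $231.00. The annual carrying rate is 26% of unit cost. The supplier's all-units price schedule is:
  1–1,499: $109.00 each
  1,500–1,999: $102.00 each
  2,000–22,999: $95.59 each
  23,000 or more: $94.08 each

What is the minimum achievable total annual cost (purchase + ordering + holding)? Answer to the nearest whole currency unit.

Holding cost per unit per year at price C is H = 0.26·C.
Evaluate total cost at each tier's feasible EOQ or, if the EOQ is below the tier, at the tier's minimum quantity.
EOQ at $109.00 = 985.7 (feasible in tier 1): TC = 59,600×$109.00 + (59,600/985.7)×231 + (985.7/2)×0.26×$109.00 = $6,524,334.70.
EOQ at $102.00 = 1019.0 < 1500, so use break Q=1500: TC = 59,600×$102.00 + (59,600/1500.0)×231 + (1500.0/2)×0.26×$102.00 = $6,108,268.40.
EOQ at $95.59 = 1052.6 < 2000, so use break Q=2000: TC = 59,600×$95.59 + (59,600/2000.0)×231 + (2000.0/2)×0.26×$95.59 = $5,728,901.20.
EOQ at $94.08 = 1061.0 < 23000, so use break Q=23000: TC = 59,600×$94.08 + (59,600/23000.0)×231 + (23000.0/2)×0.26×$94.08 = $5,889,065.79.
Lowest total cost among the candidates is at Q = 2000.0.

TC* ≈ $5,728,901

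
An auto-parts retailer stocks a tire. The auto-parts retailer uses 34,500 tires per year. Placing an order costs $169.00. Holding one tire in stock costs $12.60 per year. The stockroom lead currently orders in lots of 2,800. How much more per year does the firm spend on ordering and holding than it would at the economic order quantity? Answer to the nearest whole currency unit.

EOQ = √(2DS/H) = √(2 × 34,500 × 169 / 12.6) ≈ 962.02.
Cost at Q* = (D/Q*)S + (Q*/2)H = √(2DSH) ≈ $12,121.41.
Cost at Q = 2,800: (34,500/2,800)×169 + (2,800/2)×12.6 = $2,082.32 + $17,640.00 = $19,722.32.
Excess = $19,722.32 − $12,121.41 = $7,600.91.

Extra cost ≈ $7,601 per year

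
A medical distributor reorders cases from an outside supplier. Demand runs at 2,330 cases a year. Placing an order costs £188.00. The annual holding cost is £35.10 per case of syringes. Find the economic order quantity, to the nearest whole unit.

EOQ = √(2DS / H) = √(2 × 2,330 × 188 / 35.1).
= √(876,080 / 35.1) = √24,959.5442 ≈ 157.986.

Q* ≈ 158 cases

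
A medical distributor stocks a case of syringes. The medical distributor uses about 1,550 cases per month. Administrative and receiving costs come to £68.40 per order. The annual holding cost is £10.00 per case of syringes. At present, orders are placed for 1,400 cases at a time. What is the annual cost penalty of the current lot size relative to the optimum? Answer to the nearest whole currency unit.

Extra cost ≈ £2,864 per year

Annual demand D = 1,550 × 12 = 18,600.
EOQ = √(2DS/H) = √(2 × 18,600 × 68.4 / 10) ≈ 504.43.
Cost at Q* = (D/Q*)S + (Q*/2)H = √(2DSH) ≈ £5,044.28.
Cost at Q = 1,400: (18,600/1,400)×68.4 + (1,400/2)×10 = £908.74 + £7,000.00 = £7,908.74.
Excess = £7,908.74 − £5,044.28 = £2,864.46.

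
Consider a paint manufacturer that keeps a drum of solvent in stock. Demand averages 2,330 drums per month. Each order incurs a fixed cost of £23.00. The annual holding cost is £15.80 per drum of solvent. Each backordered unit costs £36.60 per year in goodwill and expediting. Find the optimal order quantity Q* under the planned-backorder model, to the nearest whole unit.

Q* ≈ 341 drums

Annual demand D = 2,330 × 12 = 27,960.
With planned backorders, Q* = √(2DS/H) · √((H+B)/B).
√(2DS/H) = √(2 × 27,960 × 23 / 15.8) = 285.311.
√((H+B)/B) = √((15.8+36.6)/36.6) = 1.1965.
Q* ≈ 341.385.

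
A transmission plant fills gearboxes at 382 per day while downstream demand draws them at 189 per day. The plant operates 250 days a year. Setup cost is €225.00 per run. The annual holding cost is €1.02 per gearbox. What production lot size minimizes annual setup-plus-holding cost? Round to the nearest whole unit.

Q* ≈ 6,423 gearboxes

Annual demand D = 189 × 250 = 47,250.
Production build-up factor (1 − d/p) = 1 − 189/382 = 0.5052.
Q* = √(2DS / (H(1 − d/p))) = √(2 × 47,250 × 225 / (1.02 × 0.5052)).
= √(21,262,500 / 0.5153) ≈ 6423.328.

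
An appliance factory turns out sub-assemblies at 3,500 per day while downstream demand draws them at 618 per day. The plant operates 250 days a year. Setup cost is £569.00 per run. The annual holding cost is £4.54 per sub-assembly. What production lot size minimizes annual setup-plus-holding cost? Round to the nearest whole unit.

Annual demand D = 618 × 250 = 154,500.
Production build-up factor (1 − d/p) = 1 − 618/3,500 = 0.8234.
Q* = √(2DS / (H(1 − d/p))) = √(2 × 154,500 × 569 / (4.54 × 0.8234)).
= √(175,821,000 / 3.7384) ≈ 6857.953.

Q* ≈ 6,858 sub-assemblies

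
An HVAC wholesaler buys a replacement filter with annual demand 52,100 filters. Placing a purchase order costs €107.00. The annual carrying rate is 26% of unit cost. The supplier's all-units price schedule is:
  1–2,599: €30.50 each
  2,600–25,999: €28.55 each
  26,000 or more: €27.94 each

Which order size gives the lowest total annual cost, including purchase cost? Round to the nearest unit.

Holding cost per unit per year at price C is H = 0.26·C.
Candidates are each tier's EOQ (if it falls in that tier) and each price-break quantity.
EOQ at €30.50 = 1185.7 (feasible in tier 1): TC = 52,100×€30.50 + (52,100/1185.7)×107 + (1185.7/2)×0.26×€30.50 = €1,598,452.91.
EOQ at €28.55 = 1225.6 < 2600, so use break Q=2600: TC = 52,100×€28.55 + (52,100/2600.0)×107 + (2600.0/2)×0.26×€28.55 = €1,499,249.02.
EOQ at €27.94 = 1238.9 < 26000, so use break Q=26000: TC = 52,100×€27.94 + (52,100/26000.0)×107 + (26000.0/2)×0.26×€27.94 = €1,550,325.61.
Lowest total cost is €1,499,249.02 at Q = 2600.0.

Q* ≈ 2,600 filters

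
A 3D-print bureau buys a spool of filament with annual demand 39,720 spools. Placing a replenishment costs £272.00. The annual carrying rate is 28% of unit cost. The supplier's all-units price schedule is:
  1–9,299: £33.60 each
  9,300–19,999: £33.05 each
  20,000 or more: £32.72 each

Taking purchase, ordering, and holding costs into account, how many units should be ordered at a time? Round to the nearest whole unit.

Holding cost per unit per year at price C is H = 0.28·C.
Evaluate total cost at each tier's feasible EOQ or, if the EOQ is below the tier, at the tier's minimum quantity.
EOQ at £33.60 = 1515.5 (feasible in tier 1): TC = 39,720×£33.60 + (39,720/1515.5)×272 + (1515.5/2)×0.28×£33.60 = £1,348,849.81.
EOQ at £33.05 = 1528.1 < 9300, so use break Q=9300: TC = 39,720×£33.05 + (39,720/9300.0)×272 + (9300.0/2)×0.28×£33.05 = £1,356,938.80.
EOQ at £32.72 = 1535.7 < 20000, so use break Q=20000: TC = 39,720×£32.72 + (39,720/20000.0)×272 + (20000.0/2)×0.28×£32.72 = £1,391,794.59.
Lowest total cost is £1,348,849.81 at Q = 1515.5.

Q* ≈ 1,515 spools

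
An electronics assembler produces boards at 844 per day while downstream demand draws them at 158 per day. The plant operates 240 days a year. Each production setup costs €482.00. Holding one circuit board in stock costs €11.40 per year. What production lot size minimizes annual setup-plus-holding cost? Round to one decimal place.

Q* ≈ 1,986.2 boards

Annual demand D = 158 × 240 = 37,920.
Production build-up factor (1 − d/p) = 1 − 158/844 = 0.8128.
Q* = √(2DS / (H(1 − d/p))) = √(2 × 37,920 × 482 / (11.4 × 0.8128)).
= √(36,554,880 / 9.2659) ≈ 1986.229.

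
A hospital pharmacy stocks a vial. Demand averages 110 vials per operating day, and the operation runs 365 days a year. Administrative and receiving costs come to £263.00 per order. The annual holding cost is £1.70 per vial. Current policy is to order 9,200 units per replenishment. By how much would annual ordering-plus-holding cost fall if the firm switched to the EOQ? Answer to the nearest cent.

Annual demand D = 110 × 365 = 40,150.
EOQ = √(2DS/H) = √(2 × 40,150 × 263 / 1.7) ≈ 3524.61.
Cost at Q* = (D/Q*)S + (Q*/2)H = √(2DSH) ≈ £5,991.84.
Cost at Q = 9,200: (40,150/9,200)×263 + (9,200/2)×1.7 = £1,147.77 + £7,820.00 = £8,967.77.
Excess = £8,967.77 − £5,991.84 = £2,975.93.

Extra cost ≈ £2,975.93 per year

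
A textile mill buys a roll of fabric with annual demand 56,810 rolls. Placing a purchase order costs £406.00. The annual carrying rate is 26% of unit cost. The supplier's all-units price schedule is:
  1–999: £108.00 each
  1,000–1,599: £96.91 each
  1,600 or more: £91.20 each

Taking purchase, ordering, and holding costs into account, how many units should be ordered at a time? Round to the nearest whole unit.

Q* ≈ 1,600 rolls

Holding cost per unit per year at price C is H = 0.26·C.
For each price level, check whether its EOQ is feasible; otherwise the best quantity at that price is the breakpoint.
Tier 1 (£108.00): EOQ = 1281.7 exceeds tier's upper bound 999, so this tier is dominated.
EOQ at £96.91 = 1353.1 (feasible in tier 2): TC = 56,810×£96.91 + (56,810/1353.1)×406 + (1353.1/2)×0.26×£96.91 = £5,539,549.80.
EOQ at £91.20 = 1394.8 < 1600, so use break Q=1600: TC = 56,810×£91.20 + (56,810/1600.0)×406 + (1600.0/2)×0.26×£91.20 = £5,214,457.14.
Lowest total cost is £5,214,457.14 at Q = 1600.0.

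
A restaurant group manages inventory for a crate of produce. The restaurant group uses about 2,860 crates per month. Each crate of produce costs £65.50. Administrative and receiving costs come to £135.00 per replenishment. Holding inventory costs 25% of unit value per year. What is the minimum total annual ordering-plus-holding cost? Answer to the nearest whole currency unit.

TC* ≈ £12,318

Annual demand D = 2,860 × 12 = 34,320.
Holding cost H = 0.25 × £65.50 = £16.3750 per unit per year.
Q* = √(2DS/H) = √(2 × 34,320 × 135 / 16.375) ≈ 752.25.
At Q*, ordering cost (D/Q*)S equals holding cost (Q*/2)H, each = √(DSH/2).
Minimum total = √(2DSH) = √(2 × 34,320 × 135 × 16.375) ≈ 12318.170.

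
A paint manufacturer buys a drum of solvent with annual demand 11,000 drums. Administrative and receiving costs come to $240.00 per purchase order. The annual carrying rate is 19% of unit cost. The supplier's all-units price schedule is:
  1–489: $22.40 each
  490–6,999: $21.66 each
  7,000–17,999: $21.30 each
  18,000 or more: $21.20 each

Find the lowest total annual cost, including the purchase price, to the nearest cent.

TC* ≈ $242,921.47

Holding cost per unit per year at price C is H = 0.19·C.
Evaluate total cost at each tier's feasible EOQ or, if the EOQ is below the tier, at the tier's minimum quantity.
Tier 1 ($22.40): EOQ = 1113.8 exceeds tier's upper bound 489, so this tier is dominated.
EOQ at $21.66 = 1132.7 (feasible in tier 2): TC = 11,000×$21.66 + (11,000/1132.7)×240 + (1132.7/2)×0.19×$21.66 = $242,921.47.
EOQ at $21.30 = 1142.2 < 7000, so use break Q=7000: TC = 11,000×$21.30 + (11,000/7000.0)×240 + (7000.0/2)×0.19×$21.30 = $248,841.64.
EOQ at $21.20 = 1144.9 < 18000, so use break Q=18000: TC = 11,000×$21.20 + (11,000/18000.0)×240 + (18000.0/2)×0.19×$21.20 = $269,598.67.
Lowest total cost among the candidates is at Q = 1132.7.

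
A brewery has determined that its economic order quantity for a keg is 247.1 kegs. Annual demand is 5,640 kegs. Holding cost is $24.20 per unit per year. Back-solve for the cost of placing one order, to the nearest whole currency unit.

S ≈ $131

Squaring Q* = √(2DS/H) gives Q*² = 2DS/H.
From Q* = √(2DS/H): S = Q*²H / (2D) = 247.1² × 24.2 / (2 × 5,640) = 130.9941.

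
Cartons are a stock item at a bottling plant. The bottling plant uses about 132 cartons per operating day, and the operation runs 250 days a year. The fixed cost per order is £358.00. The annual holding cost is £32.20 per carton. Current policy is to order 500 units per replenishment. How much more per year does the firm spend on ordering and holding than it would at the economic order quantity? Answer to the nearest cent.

Annual demand D = 132 × 250 = 33,000.
EOQ = √(2DS/H) = √(2 × 33,000 × 358 / 32.2) ≈ 856.61.
Cost at Q* = (D/Q*)S + (Q*/2)H = √(2DSH) ≈ £27,582.99.
Cost at Q = 500: (33,000/500)×358 + (500/2)×32.2 = £23,628.00 + £8,050.00 = £31,678.00.
Excess = £31,678.00 − £27,582.99 = £4,095.01.

Extra cost ≈ £4,095.01 per year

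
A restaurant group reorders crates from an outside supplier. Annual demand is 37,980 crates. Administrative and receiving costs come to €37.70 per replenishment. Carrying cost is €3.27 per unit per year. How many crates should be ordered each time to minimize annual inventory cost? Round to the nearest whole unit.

EOQ = √(2DS / H) = √(2 × 37,980 × 37.7 / 3.27).
= √(2,863,692 / 3.27) = √875,746.789 ≈ 935.813.

Q* ≈ 936 crates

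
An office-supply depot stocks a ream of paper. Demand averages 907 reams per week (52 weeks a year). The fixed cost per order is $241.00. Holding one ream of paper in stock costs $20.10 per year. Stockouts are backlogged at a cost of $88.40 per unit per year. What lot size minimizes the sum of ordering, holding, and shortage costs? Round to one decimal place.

Annual demand D = 907 × 52 = 47,164.
With planned backorders, Q* = √(2DS/H) · √((H+B)/B).
√(2DS/H) = √(2 × 47,164 × 241 / 20.1) = 1063.484.
√((H+B)/B) = √((20.1+88.4)/88.4) = 1.1079.
Q* ≈ 1178.201.

Q* ≈ 1,178.2 reams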